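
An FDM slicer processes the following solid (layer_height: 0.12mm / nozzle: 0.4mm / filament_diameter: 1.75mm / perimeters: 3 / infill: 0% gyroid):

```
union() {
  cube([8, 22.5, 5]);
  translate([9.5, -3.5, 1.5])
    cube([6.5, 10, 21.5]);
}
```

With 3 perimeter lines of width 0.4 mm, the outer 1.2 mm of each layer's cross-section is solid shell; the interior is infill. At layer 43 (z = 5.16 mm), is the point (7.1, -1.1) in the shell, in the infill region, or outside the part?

outside

At z = 5.16 mm: the cube is absent (z outside [0, 5]); the cube at (9.5, -3.5) is present — its section is the full 6.5×10 rectangle; Merging all regions: only the 6.5×10 cube at (9.5, -3.5) is present, so the union is just that shape — 1 connected region. Overall, the cross-section is a single solid region. The nearest boundary edge runs (9.50, 6.50)→(9.50, -3.50); distance from the point to it = 2.40 mm. The point is not inside any of the regions above, so it lies outside the cross-section (2.40 mm from the nearest boundary).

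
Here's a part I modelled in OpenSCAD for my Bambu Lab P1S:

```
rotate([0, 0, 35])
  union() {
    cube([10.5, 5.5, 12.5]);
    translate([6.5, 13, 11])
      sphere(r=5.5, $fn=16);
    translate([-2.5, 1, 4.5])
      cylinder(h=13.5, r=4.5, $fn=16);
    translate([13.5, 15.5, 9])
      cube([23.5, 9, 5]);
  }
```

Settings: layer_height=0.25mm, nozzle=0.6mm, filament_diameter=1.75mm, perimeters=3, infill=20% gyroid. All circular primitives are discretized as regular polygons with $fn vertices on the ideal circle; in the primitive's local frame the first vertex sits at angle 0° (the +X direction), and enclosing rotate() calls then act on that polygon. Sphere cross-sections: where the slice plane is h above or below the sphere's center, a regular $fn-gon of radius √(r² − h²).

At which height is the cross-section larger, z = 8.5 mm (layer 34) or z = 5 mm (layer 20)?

layer 34 (z = 8.5 mm)

Layer 34 (z = 8.5): the cube (footprint 10.5×5.5) is included at this height (area 57.75 mm²); the r=5.5 sphere at (6.5, 13) slices to a regular 16-gon of circumradius 4.899 (√(r²−h²) with h=2.5 from center) (area = (16/2)·4.899²·sin(360°/16) = 73.48 mm²); the cylinder at (-2.5, 1): section is a regular 16-gon, circumradius r=4.5 (area = (16/2)·4.500²·sin(360°/16) = 61.99 mm²); the cube at (13.5, 15.5) is absent (z outside [9, 14]); Combining (union): the regions partially overlap — summed areas 193.22 mm² minus the doubly-counted overlap 6.91 mm² gives 186.31 mm² — area = 186.31 mm²; (whole slice rotated 35° about Z — lengths, areas and connectivity unchanged). So its area = 186.31 mm². Layer 20 (z = 5): the cube is present — its section is the full 10.5×5.5 rectangle (area 57.75 mm²); the sphere at (6.5, 13) is absent (|z−center|=6.000 > r=5.5); the cylinder at (-2.5, 1): section is a regular 16-gon, circumradius r=4.5 (area = (16/2)·4.500²·sin(360°/16) = 61.99 mm²); the cube at (13.5, 15.5) does not reach this height (z outside [9, 14]); Taking the union: the regions partially overlap — summed areas 119.74 mm² minus the doubly-counted overlap 6.91 mm² gives 112.83 mm² — area = 112.83 mm²; (rotated 35° about Z; rotation is an isometry so areas/perimeters/island counts are preserved). So its area = 112.83 mm². Layer 34 is larger (186.31 vs 112.83 mm²).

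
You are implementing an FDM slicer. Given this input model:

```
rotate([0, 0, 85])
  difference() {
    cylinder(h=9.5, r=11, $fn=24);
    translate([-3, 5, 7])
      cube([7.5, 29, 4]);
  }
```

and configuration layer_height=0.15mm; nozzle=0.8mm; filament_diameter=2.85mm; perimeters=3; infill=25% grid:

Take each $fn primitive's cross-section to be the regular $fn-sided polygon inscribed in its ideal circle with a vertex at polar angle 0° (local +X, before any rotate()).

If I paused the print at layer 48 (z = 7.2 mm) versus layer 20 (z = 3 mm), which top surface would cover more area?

Layer 48 (z = 7.2): the r=11 cylinder contributes a regular 24-gon of circumradius 11 (area = (24/2)·11.000²·sin(360°/24) = 375.81 mm²); the cube at (-3, 5) is present — its section is the full 7.5×29 rectangle (area 217.50 mm²); After the difference (first − rest): starting from the r=11 cylinder (375.81 mm²), the 7.5×29 cube at (-3, 5) partially overlaps it — only the 42.69 mm² overlap (of its 217.50 mm²) is removed, clipping the outline — area = 333.12 mm²; (rotated 85° about Z; rotation is an isometry so areas/perimeters/island counts are preserved). So its area = 333.12 mm². Layer 20 (z = 3): the cylinder: section is a regular 24-gon, circumradius r=11 (area = (24/2)·11.000²·sin(360°/24) = 375.81 mm²); the cube at (-3, 5) is not intersected at this z (z outside [7, 11]); Subtracting the remaining from the first: none of the subtracted shapes is present at this height, so the r=11 cylinder is unchanged — area = 375.81 mm²; (whole slice rotated 85° about Z — lengths, areas and connectivity unchanged). So its area = 375.81 mm². Layer 20 is larger (375.81 vs 333.12 mm²).

layer 20 (z = 3 mm)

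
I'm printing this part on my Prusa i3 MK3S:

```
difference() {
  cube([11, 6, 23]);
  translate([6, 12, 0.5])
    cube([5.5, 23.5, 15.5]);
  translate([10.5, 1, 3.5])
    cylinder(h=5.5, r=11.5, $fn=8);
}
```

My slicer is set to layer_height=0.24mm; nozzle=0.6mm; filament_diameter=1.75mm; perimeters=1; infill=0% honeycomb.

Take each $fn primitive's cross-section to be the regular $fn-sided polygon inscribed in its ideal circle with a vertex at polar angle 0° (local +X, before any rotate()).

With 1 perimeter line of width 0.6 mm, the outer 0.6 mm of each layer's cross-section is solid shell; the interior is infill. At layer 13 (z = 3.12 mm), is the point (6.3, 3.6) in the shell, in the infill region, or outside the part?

At z = 3.12 mm: the cube (footprint 11×6) is included at this height; the 5.5×23.5 cube at (6, 12) contributes its full rectangle; the cylinder at (10.5, 1) is absent (z outside [3.5, 9]); Subtracting the remaining from the first: starting from the 11×6 cube, the 5.5×23.5 cube at (6, 12) misses the remaining region (no effect) — 1 connected region. Overall, the cross-section is a single solid region. The nearest boundary edge runs (0.00, 6.00)→(11.00, 6.00); distance from the point to it = 2.40 mm. The point is inside the cross-section and 2.40 mm from the nearest boundary — more than the 0.6 mm shell width (1 × 0.6), so it's in the infill interior.

infill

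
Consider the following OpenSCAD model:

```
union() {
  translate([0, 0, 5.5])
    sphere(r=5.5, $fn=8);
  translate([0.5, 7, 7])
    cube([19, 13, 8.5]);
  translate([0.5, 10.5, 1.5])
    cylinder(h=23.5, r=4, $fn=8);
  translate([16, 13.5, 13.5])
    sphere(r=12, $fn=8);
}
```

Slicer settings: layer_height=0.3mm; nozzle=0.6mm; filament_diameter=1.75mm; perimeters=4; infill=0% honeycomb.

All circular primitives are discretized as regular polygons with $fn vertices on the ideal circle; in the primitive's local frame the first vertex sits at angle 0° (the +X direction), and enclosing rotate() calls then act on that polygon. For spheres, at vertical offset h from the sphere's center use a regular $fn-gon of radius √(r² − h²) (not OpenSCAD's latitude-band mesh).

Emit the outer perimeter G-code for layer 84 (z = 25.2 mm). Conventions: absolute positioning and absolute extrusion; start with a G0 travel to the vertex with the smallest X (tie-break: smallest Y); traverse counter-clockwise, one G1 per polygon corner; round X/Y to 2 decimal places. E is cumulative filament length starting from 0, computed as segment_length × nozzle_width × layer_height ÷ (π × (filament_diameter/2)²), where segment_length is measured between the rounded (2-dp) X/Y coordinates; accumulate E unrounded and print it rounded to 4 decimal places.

G0 X13.33 Y13.50 Z25.20
G1 X14.11 Y11.61 E0.1530
G1 X16.00 Y10.83 E0.3060
G1 X17.89 Y11.61 E0.4590
G1 X18.67 Y13.50 E0.6120
G1 X17.89 Y15.39 E0.7651
G1 X16.00 Y16.17 E0.9181
G1 X14.11 Y15.39 E1.0711
G1 X13.33 Y13.50 E1.2241

At z = 25.2 mm: the sphere is not intersected at this z (|z−center|=19.700 > r=5.5); the cube at (0.5, 7) is not intersected at this z (z outside [7, 15.5]); the cylinder at (0.5, 10.5) is not intersected at this z (z outside [1.5, 25]); the r=12 sphere at (16, 13.5) slices to a regular 8-gon of circumradius 2.666 (√(r²−h²) with h=11.7 from center); Combining (union): only the r=12 sphere at (16, 13.5) is present, so the union is just that shape — 1 connected region. The outline is a single polygon with 8 vertices. Extrusion per mm of travel: 0.6 × 0.3 / (π × 0.875²) = 0.074835. Accumulating E over each segment gives final E = 1.2241.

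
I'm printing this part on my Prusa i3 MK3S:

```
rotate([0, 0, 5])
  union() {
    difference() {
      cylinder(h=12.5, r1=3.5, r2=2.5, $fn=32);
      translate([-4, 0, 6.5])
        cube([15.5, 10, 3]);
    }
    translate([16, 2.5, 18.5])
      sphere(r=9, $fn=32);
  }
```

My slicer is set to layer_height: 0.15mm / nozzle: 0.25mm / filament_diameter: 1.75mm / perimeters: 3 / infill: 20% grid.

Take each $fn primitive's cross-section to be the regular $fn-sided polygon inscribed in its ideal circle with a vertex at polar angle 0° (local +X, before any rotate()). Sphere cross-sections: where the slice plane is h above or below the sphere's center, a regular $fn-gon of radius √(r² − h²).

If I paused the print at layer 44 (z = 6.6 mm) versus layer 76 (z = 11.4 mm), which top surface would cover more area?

layer 76 (z = 11.4 mm)

Layer 44 (z = 6.6): the cone: at t=0.528 of its height the radius interpolates to r₁+(r₂−r₁)t = 2.972, giving a regular 32-gon of that circumradius (area = (32/2)·2.972²·sin(360°/32) = 27.57 mm²); the 15.5×10 cube at (-4, 0) contributes its full rectangle (area 155.00 mm²); Subtracting the remaining from the first: starting from the cone (27.57 mm²), the 15.5×10 cube at (-4, 0) partially overlaps it — only the 13.79 mm² overlap (of its 155.00 mm²) is removed, clipping the outline — area = 13.79 mm²; the sphere at (16, 2.5) does not reach this height (|z−center|=11.900 > r=9); Taking the union: only the result so far is present, so the union is just that shape — area = 13.79 mm²; (rotated 5° about Z; rotation is an isometry so areas/perimeters/island counts are preserved). So its area = 13.79 mm². Layer 76 (z = 11.4): the cone: at t=0.912 of its height the radius interpolates to r₁+(r₂−r₁)t = 2.588, giving a regular 32-gon of that circumradius (area = (32/2)·2.588²·sin(360°/32) = 20.91 mm²); the cube at (-4, 0) is not intersected at this z (z outside [6.5, 9.5]); Taking the first minus the rest: none of the subtracted shapes is present at this height, so the cone is unchanged — area = 20.91 mm²; the r=9 sphere at (16, 2.5) contributes a regular 32-gon of circumradius √(9²−7.1²) = 5.531 (area = (32/2)·5.531²·sin(360°/32) = 95.49 mm²); Combining (union): the 2 present regions are separate (no shared area or edge), so areas and boundary lengths simply add and each stays a separate island — area = 116.39 mm²; (rotated 5° about Z; rotation is an isometry so areas/perimeters/island counts are preserved). So its area = 116.39 mm². Layer 76 is larger (116.39 vs 13.79 mm²).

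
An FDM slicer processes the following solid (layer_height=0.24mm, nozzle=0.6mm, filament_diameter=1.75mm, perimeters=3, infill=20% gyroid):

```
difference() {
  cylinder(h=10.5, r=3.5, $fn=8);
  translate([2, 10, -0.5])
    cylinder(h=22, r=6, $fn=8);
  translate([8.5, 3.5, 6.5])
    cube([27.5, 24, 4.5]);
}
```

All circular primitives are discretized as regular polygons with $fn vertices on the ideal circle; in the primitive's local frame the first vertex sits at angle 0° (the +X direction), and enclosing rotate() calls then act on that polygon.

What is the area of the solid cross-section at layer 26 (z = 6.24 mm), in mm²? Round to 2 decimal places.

34.65 mm²

At z = 6.24 mm: the cylinder: section is a regular 8-gon, circumradius r=3.5 (area = (8/2)·3.500²·sin(360°/8) = 34.65 mm²); the cylinder at (2, 10): section is a regular 8-gon, circumradius r=6 (area = (8/2)·6.000²·sin(360°/8) = 101.82 mm²); the cube at (8.5, 3.5) is not intersected at this z (z outside [6.5, 11]); Subtracting the remaining from the first: starting from the r=3.5 cylinder (34.65 mm²), the r=6 cylinder at (2, 10) misses the remaining region (no effect) — area = 34.65 mm². Overall, the cross-section is a single solid region. Net area = 34.65 mm².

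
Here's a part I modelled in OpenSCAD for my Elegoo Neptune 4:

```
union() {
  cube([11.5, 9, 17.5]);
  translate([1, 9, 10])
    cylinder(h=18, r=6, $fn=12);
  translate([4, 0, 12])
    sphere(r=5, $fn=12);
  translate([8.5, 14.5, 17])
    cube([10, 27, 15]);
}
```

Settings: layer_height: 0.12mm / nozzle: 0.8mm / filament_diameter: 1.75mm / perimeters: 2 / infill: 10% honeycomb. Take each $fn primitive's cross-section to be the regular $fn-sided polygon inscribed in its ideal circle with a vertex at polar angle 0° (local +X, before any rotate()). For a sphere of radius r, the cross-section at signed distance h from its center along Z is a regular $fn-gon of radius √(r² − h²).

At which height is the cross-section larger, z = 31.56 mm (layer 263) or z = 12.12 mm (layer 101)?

layer 263 (z = 31.56 mm)

Layer 263 (z = 31.56): the cube does not reach this height (z outside [0, 17.5]); the cylinder at (1, 9) is not intersected at this z (z outside [10, 28]); the sphere at (4, 0) is not intersected at this z (|z−center|=19.560 > r=5); the 10×27 cube at (8.5, 14.5) contributes its full rectangle (area 270.00 mm²); Combining (union): only the 10×27 cube at (8.5, 14.5) is present, so the union is just that shape — area = 270.00 mm². So its area = 270.00 mm². Layer 101 (z = 12.12): the cube is present — its section is the full 11.5×9 rectangle (area 103.50 mm²); the r=6 cylinder at (1, 9) gives a regular 12-gon of circumradius 6 (constant along its height) (area = (12/2)·6.000²·sin(360°/12) = 108.00 mm²); the r=5 sphere at (4, 0) contributes a regular 12-gon of circumradius √(5²−0.12²) = 4.999 (area = (12/2)·4.999²·sin(360°/12) = 74.96 mm²); the cube at (8.5, 14.5) is absent (z outside [17, 32]); Combining (union): the regions partially overlap — summed areas 286.46 mm² minus the doubly-counted overlap 68.63 mm² gives 217.83 mm² — area = 217.83 mm². So its area = 217.83 mm². Layer 263 is larger (270.00 vs 217.83 mm²).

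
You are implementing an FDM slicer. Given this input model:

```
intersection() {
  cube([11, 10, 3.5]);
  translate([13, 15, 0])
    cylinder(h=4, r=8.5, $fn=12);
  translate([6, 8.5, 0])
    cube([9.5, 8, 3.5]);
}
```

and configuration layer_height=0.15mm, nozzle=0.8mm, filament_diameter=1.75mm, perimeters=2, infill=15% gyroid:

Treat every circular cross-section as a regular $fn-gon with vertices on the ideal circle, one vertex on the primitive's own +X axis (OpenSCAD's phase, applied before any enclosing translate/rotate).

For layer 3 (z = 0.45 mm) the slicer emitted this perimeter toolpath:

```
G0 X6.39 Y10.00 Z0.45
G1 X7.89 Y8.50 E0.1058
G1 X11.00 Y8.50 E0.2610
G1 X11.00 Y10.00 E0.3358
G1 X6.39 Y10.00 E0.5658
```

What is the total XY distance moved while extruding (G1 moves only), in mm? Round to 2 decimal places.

11.34 mm

Sum the Euclidean lengths of each G1 segment: total = 11.34 mm.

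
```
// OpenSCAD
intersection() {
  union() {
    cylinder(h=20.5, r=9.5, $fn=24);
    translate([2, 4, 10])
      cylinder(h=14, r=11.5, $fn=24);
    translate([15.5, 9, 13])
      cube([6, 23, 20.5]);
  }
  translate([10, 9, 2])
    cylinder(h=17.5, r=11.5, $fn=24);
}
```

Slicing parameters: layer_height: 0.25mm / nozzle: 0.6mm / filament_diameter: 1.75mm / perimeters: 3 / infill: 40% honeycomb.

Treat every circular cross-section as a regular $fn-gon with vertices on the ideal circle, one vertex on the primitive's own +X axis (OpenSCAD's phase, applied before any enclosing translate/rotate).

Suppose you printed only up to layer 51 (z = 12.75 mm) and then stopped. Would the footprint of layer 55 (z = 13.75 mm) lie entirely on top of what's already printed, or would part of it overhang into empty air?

part overhangs

Compare the two slices. At z = 12.75: the r=9.5 cylinder gives a regular 24-gon of circumradius 9.5 (constant along its height) (area = (24/2)·9.500²·sin(360°/24) = 280.30 mm²); the r=11.5 cylinder at (2, 4) contributes a regular 24-gon of circumradius 11.5 (area = (24/2)·11.500²·sin(360°/24) = 410.75 mm²); the cube at (15.5, 9) is not intersected at this z (z outside [13, 33.5]); Taking the union: the regions partially overlap — summed areas 691.05 mm² minus the doubly-counted overlap 243.27 mm² gives 447.78 mm² — area = 447.78 mm²; the r=11.5 cylinder at (10, 9) gives a regular 24-gon of circumradius 11.5 (constant along its height) (area = (24/2)·11.500²·sin(360°/24) = 410.75 mm²); After intersecting: the r=11.5 cylinder at (10, 9) partially overlaps that combined region; clipping to the common part keeps 201.32 mm² — area = 201.32 mm². At z = 13.75: the r=9.5 cylinder contributes a regular 24-gon of circumradius 9.5 (area = (24/2)·9.500²·sin(360°/24) = 280.30 mm²); the r=11.5 cylinder at (2, 4) contributes a regular 24-gon of circumradius 11.5 (area = (24/2)·11.500²·sin(360°/24) = 410.75 mm²); the cube at (15.5, 9) is present — its section is the full 6×23 rectangle (area 138.00 mm²); Combining (union): the regions partially overlap — summed areas 829.05 mm² minus the doubly-counted overlap 243.27 mm² gives 585.78 mm² — area = 585.78 mm²; the r=11.5 cylinder at (10, 9) gives a regular 24-gon of circumradius 11.5 (constant along its height) (area = (24/2)·11.500²·sin(360°/24) = 410.75 mm²); Keeping only the common overlap: the r=11.5 cylinder at (10, 9) partially overlaps the result so far; clipping to the common part keeps 243.65 mm² — area = 243.65 mm². Checking containment: at z = 13.75 the cross-section extends beyond the z = 12.75 cross-section by about 42.33 mm².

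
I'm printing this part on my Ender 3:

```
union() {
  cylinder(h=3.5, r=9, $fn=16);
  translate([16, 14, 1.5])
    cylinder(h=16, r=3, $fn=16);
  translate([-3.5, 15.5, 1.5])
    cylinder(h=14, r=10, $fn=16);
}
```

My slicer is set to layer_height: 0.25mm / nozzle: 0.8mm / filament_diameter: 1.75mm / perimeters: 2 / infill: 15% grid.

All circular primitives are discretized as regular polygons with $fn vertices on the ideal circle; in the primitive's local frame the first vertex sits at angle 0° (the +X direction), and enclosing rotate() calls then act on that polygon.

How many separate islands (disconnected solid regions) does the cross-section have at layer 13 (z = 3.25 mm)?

2

At z = 3.25 mm: the r=9 cylinder gives a regular 16-gon of circumradius 9 (constant along its height); the r=3 cylinder at (16, 14) contributes a regular 16-gon of circumradius 3; the cylinder at (-3.5, 15.5): section is a regular 16-gon, circumradius r=10; Taking the union: the regions partially overlap (shared area 19.25 mm²), so overlapping operands fuse into one piece — 2 connected regions. Overall, the cross-section has 2 separate islands. Island count = 2.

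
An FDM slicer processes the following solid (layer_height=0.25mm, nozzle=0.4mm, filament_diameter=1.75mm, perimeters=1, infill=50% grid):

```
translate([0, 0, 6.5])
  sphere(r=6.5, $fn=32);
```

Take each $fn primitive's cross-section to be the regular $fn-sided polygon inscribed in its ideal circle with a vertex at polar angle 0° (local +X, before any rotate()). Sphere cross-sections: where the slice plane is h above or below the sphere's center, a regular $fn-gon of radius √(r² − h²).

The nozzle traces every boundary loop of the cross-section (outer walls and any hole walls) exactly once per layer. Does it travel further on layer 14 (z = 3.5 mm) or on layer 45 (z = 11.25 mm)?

Layer 14 (z = 3.5): the sphere: section is a regular 32-gon, circumradius = √(r²−h²) = √(6.5²−3²) = 5.766 (perimeter = 2·32·5.766·sin(180°/32) = 36.17 mm). So its perimeter = 36.17 mm. Layer 45 (z = 11.25): the r=6.5 sphere slices to a regular 32-gon of circumradius 4.437 (√(r²−h²) with h=4.75 from center) (perimeter = 2·32·4.437·sin(180°/32) = 27.83 mm). So its perimeter = 27.83 mm. Layer 14 is larger (36.17 vs 27.83 mm).

layer 14 (z = 3.5 mm)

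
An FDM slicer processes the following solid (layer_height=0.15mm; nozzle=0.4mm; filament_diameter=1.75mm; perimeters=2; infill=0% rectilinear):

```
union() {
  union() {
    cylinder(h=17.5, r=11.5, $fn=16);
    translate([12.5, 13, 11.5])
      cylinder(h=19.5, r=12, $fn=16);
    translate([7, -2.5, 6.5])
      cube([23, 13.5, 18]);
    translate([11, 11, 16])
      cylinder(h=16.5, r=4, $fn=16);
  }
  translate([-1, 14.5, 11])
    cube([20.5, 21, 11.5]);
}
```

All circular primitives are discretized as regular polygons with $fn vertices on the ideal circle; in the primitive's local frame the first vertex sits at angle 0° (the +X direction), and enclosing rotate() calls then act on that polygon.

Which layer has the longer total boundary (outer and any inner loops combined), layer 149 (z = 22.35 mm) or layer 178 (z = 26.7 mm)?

Layer 149 (z = 22.35): the cylinder is not intersected at this z (z outside [0, 17.5]); the r=12 cylinder at (12.5, 13) gives a regular 16-gon of circumradius 12 (constant along its height) (perimeter = 2·16·12.000·sin(180°/16) = 74.91 mm); the cube at (7, -2.5) (footprint 23×13.5) is included at this height (perimeter 73.00 mm); the cylinder at (11, 11): section is a regular 16-gon, circumradius r=4 (perimeter = 2·16·4.000·sin(180°/16) = 24.97 mm); Taking the union: the regions partially overlap (shared area 187.39 mm²), so the edge portions inside another operand are dropped and the merged outline is re-measured after clipping — boundary = 99.87 mm; the cube at (-1, 14.5) is present — its section is the full 20.5×21 rectangle (perimeter 83.00 mm); Taking the union: the regions partially overlap (shared area 159.70 mm²), so the edge portions inside another operand are dropped and the merged outline is re-measured after clipping — boundary = 131.41 mm. So its perimeter = 131.41 mm. Layer 178 (z = 26.7): the cylinder is not intersected at this z (z outside [0, 17.5]); the r=12 cylinder at (12.5, 13) gives a regular 16-gon of circumradius 12 (constant along its height) (perimeter = 2·16·12.000·sin(180°/16) = 74.91 mm); the cube at (7, -2.5) is absent (z outside [6.5, 24.5]); the r=4 cylinder at (11, 11) gives a regular 16-gon of circumradius 4 (constant along its height) (perimeter = 2·16·4.000·sin(180°/16) = 24.97 mm); Combining (union): the r=4 cylinder at (11, 11) lies entirely inside the r=12 cylinder at (12.5, 13), so the union is just the r=12 cylinder at (12.5, 13) — boundary = 74.91 mm; the cube at (-1, 14.5) is not intersected at this z (z outside [11, 22.5]); Taking the union: only the result so far is present, so the union is just that shape — boundary = 74.91 mm. So its perimeter = 74.91 mm. Layer 149 is larger (131.41 vs 74.91 mm).

layer 149 (z = 22.35 mm)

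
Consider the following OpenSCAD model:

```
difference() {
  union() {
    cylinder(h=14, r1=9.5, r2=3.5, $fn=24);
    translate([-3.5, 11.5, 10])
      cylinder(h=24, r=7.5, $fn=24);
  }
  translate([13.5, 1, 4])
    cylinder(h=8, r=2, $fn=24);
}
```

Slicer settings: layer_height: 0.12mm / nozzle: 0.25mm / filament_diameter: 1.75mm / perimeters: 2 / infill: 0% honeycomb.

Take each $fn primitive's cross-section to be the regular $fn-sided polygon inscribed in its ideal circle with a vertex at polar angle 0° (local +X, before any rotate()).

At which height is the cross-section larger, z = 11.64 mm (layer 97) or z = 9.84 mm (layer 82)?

Layer 97 (z = 11.64): the cone (r1=9.5→r2=3.5) has section circumradius 4.511 here — a regular 24-gon (area = (24/2)·4.511²·sin(360°/24) = 63.21 mm²); the cylinder at (-3.5, 11.5): section is a regular 24-gon, circumradius r=7.5 (area = (24/2)·7.500²·sin(360°/24) = 174.70 mm²); Combining (union): the 2 present regions are separate (no shared area or edge), so areas and boundary lengths simply add and each stays a separate island — area = 237.92 mm²; the r=2 cylinder at (13.5, 1) contributes a regular 24-gon of circumradius 2 (area = (24/2)·2.000²·sin(360°/24) = 12.42 mm²); Taking the first minus the rest: starting from the result so far (237.92 mm²), the r=2 cylinder at (13.5, 1) misses the remaining region (no effect) — area = 237.92 mm². So its area = 237.92 mm². Layer 82 (z = 9.84): the cone (r1=9.5→r2=3.5) has section circumradius 5.283 here — a regular 24-gon (area = (24/2)·5.283²·sin(360°/24) = 86.68 mm²); the cylinder at (-3.5, 11.5) is not intersected at this z (z outside [10, 34]); Taking the union: only the cone is present, so the union is just that shape — area = 86.68 mm²; the cylinder at (13.5, 1): section is a regular 24-gon, circumradius r=2 (area = (24/2)·2.000²·sin(360°/24) = 12.42 mm²); Taking the first minus the rest: starting from the result so far (86.68 mm²), the r=2 cylinder at (13.5, 1) misses the remaining region (no effect) — area = 86.68 mm². So its area = 86.68 mm². Layer 97 is larger (237.92 vs 86.68 mm²).

layer 97 (z = 11.64 mm)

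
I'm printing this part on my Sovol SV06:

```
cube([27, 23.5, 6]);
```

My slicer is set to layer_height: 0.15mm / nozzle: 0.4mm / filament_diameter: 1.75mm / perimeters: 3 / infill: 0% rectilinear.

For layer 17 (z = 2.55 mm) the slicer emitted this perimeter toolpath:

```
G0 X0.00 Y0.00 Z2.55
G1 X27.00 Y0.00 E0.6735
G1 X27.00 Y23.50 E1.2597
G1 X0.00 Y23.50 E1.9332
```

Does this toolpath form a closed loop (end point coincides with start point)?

Start point (G0): (0.00, 0.00). End point (last G1): the path does not return to the start — open.

no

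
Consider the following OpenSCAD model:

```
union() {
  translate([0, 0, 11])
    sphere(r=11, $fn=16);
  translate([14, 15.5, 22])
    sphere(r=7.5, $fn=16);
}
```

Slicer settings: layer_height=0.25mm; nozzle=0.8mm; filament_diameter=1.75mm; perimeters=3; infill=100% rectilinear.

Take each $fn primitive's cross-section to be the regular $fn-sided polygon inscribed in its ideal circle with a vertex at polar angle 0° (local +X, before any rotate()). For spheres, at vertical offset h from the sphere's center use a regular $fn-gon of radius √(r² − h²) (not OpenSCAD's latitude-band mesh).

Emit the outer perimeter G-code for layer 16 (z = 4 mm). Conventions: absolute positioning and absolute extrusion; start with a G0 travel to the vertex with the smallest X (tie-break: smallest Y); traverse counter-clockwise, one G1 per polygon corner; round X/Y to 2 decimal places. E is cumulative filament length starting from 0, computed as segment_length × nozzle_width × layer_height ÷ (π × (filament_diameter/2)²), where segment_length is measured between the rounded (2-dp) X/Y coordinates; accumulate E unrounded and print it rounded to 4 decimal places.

At z = 4 mm: the r=11 sphere contributes a regular 16-gon of circumradius √(11²−7²) = 8.485; the sphere at (14, 15.5) does not reach this height (|z−center|=18.000 > r=7.5); Merging all regions: only the r=11 sphere is present, so the union is just that shape — 1 connected region. The outline is a single polygon with 16 vertices. Extrusion per mm of travel: 0.8 × 0.25 / (π × 0.875²) = 0.083150. Accumulating E over each segment gives final E = 4.4057.

G0 X-8.49 Y0.00 Z4.00
G1 X-7.84 Y-3.25 E0.2756
G1 X-6.00 Y-6.00 E0.5507
G1 X-3.25 Y-7.84 E0.8258
G1 X0.00 Y-8.49 E1.1014
G1 X3.25 Y-7.84 E1.3770
G1 X6.00 Y-6.00 E1.6522
G1 X7.84 Y-3.25 E1.9273
G1 X8.49 Y0.00 E2.2029
G1 X7.84 Y3.25 E2.4785
G1 X6.00 Y6.00 E2.7536
G1 X3.25 Y7.84 E3.0287
G1 X0.00 Y8.49 E3.3043
G1 X-3.25 Y7.84 E3.5799
G1 X-6.00 Y6.00 E3.8550
G1 X-7.84 Y3.25 E4.1301
G1 X-8.49 Y0.00 E4.4057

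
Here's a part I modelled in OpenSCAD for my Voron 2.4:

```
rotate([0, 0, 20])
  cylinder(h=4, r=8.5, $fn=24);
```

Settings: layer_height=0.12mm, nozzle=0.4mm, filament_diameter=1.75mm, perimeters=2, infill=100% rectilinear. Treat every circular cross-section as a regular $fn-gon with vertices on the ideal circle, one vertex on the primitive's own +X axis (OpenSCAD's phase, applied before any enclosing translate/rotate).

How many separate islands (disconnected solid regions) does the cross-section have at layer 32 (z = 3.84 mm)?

1

At z = 3.84 mm: the r=8.5 cylinder contributes a regular 24-gon of circumradius 8.5; (rotated 20° about Z; rotation is an isometry so areas/perimeters/island counts are preserved). Overall, the cross-section is a single solid region. Island count = 1.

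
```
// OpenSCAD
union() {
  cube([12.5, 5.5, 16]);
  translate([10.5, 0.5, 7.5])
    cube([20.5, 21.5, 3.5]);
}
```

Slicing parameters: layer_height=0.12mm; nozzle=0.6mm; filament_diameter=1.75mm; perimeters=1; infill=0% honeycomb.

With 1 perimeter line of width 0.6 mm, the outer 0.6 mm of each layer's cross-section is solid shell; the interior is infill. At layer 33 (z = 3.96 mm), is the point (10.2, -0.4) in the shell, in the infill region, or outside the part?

At z = 3.96 mm: the cube (footprint 12.5×5.5) is included at this height; the cube at (10.5, 0.5) is absent (z outside [7.5, 11]); Combining (union): only the 12.5×5.5 cube is present, so the union is just that shape — 1 connected region. Overall, the cross-section is a single solid region. The nearest boundary edge runs (0.00, 0.00)→(12.50, 0.00); distance from the point to it = 0.40 mm. The point is not inside any of the regions above, so it lies outside the cross-section (0.40 mm from the nearest boundary).

outside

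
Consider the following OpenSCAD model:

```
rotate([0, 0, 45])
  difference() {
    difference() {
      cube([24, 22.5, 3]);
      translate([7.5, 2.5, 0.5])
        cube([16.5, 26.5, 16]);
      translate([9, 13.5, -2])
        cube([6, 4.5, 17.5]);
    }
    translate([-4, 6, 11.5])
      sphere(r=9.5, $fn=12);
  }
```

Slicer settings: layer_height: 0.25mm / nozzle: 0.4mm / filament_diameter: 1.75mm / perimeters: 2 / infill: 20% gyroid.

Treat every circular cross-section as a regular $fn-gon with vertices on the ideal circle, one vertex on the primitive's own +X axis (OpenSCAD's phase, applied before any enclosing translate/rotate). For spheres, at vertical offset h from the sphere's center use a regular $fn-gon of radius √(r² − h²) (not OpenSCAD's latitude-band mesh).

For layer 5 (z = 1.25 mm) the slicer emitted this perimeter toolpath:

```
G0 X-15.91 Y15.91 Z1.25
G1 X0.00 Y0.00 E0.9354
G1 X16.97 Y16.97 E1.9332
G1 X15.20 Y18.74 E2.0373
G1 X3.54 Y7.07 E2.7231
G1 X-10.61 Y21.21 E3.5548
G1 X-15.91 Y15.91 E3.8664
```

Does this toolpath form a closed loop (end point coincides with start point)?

yes

Start point (G0): (-15.91, 15.91). End point (last G1): the path returns to the start — closed.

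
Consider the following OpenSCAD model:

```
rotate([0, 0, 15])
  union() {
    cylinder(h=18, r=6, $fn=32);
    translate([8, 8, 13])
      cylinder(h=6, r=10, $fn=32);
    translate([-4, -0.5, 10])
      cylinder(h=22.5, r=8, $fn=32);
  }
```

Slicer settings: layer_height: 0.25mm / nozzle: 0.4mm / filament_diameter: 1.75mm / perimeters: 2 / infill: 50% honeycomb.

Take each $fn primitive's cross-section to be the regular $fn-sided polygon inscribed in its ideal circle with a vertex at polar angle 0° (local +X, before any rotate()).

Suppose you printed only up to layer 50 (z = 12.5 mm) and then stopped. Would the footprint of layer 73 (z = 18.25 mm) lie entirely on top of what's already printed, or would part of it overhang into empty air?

part overhangs

Compare the two slices. At z = 12.5: the cylinder: section is a regular 32-gon, circumradius r=6 (area = (32/2)·6.000²·sin(360°/32) = 112.37 mm²); the cylinder at (8, 8) does not reach this height (z outside [13, 19]); the cylinder at (-4, -0.5): section is a regular 32-gon, circumradius r=8 (area = (32/2)·8.000²·sin(360°/32) = 199.77 mm²); Merging all regions: the regions partially overlap — summed areas 312.14 mm² minus the doubly-counted overlap 93.30 mm² gives 218.84 mm² — area = 218.84 mm²; (rotated 15° about Z; rotation is an isometry so areas/perimeters/island counts are preserved). At z = 18.25: the cylinder is absent (z outside [0, 18]); the r=10 cylinder at (8, 8) contributes a regular 32-gon of circumradius 10 (area = (32/2)·10.000²·sin(360°/32) = 312.14 mm²); the cylinder at (-4, -0.5): section is a regular 32-gon, circumradius r=8 (area = (32/2)·8.000²·sin(360°/32) = 199.77 mm²); Taking the union: the regions partially overlap — summed areas 511.92 mm² minus the doubly-counted overlap 22.43 mm² gives 489.49 mm² — area = 489.49 mm²; (rotated 15° about Z; rotation is an isometry so areas/perimeters/island counts are preserved). Checking containment: at z = 18.25 the cross-section extends beyond the z = 12.5 cross-section by about 276.10 mm².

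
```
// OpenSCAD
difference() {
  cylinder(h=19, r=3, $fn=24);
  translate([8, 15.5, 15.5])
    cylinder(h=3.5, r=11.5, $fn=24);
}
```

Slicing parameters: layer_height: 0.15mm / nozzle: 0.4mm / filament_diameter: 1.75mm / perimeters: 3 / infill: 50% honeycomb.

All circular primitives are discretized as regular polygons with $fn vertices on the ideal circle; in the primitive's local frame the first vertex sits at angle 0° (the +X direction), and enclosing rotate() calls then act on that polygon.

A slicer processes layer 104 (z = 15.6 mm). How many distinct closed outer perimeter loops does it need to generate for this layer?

At z = 15.6 mm: the r=3 cylinder contributes a regular 24-gon of circumradius 3; the r=11.5 cylinder at (8, 15.5) contributes a regular 24-gon of circumradius 11.5; Subtracting the remaining from the first: starting from the r=3 cylinder, the r=11.5 cylinder at (8, 15.5) misses the remaining region (no effect) — 1 connected region. The result has 1 disconnected region.

1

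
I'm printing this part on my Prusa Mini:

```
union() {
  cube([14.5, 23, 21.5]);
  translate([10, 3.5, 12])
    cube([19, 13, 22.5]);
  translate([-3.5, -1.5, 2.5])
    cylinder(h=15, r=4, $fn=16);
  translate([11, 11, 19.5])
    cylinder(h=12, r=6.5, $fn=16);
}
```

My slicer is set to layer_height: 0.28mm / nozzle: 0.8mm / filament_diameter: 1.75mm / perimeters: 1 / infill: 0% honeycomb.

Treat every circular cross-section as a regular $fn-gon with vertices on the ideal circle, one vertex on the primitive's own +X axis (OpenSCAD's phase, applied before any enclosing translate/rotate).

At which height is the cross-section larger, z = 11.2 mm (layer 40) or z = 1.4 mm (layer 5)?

layer 40 (z = 11.2 mm)

Layer 40 (z = 11.2): the 14.5×23 cube contributes its full rectangle (area 333.50 mm²); the cube at (10, 3.5) is absent (z outside [12, 34.5]); the cylinder at (-3.5, -1.5): section is a regular 16-gon, circumradius r=4 (area = (16/2)·4.000²·sin(360°/16) = 48.98 mm²); the cylinder at (11, 11) does not reach this height (z outside [19.5, 31.5]); Taking the union: the regions partially overlap — summed areas 382.48 mm² minus the doubly-counted overlap 0.03 mm² gives 382.45 mm² — area = 382.45 mm². So its area = 382.45 mm². Layer 5 (z = 1.4): the 14.5×23 cube contributes its full rectangle (area 333.50 mm²); the cube at (10, 3.5) does not reach this height (z outside [12, 34.5]); the cylinder at (-3.5, -1.5) is not intersected at this z (z outside [2.5, 17.5]); the cylinder at (11, 11) is not intersected at this z (z outside [19.5, 31.5]); Merging all regions: only the 14.5×23 cube is present, so the union is just that shape — area = 333.50 mm². So its area = 333.50 mm². Layer 40 is larger (382.45 vs 333.50 mm²).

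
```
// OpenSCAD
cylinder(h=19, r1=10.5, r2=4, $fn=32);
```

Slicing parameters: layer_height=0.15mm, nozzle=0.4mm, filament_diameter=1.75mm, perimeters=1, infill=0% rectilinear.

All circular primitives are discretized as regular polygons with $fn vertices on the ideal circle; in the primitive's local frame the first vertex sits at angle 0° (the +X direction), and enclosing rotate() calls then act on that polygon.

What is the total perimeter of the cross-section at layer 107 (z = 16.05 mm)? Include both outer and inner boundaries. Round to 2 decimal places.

31.42 mm

At z = 16.05 mm: the cone contributes a regular 32-gon of circumradius 5.009 (interpolated between r1=10.5 and r2=4 at t=0.845) (perimeter = 2·32·5.009·sin(180°/32) = 31.42 mm). Overall, the cross-section is a single solid region. Total boundary length (outer) = 31.42 mm.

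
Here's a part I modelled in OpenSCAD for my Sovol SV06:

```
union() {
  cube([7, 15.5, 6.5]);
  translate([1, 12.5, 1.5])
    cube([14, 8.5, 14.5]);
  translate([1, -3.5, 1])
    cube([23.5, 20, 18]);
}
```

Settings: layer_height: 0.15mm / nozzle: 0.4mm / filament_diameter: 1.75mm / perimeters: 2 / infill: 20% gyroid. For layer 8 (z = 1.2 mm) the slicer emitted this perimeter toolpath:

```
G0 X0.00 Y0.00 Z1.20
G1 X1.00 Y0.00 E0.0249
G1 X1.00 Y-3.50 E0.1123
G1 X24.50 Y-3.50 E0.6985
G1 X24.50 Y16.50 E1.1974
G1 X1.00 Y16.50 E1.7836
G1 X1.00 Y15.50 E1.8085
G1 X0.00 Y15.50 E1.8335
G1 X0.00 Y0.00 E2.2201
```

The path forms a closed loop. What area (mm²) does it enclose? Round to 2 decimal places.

485.50 mm²

Apply the shoelace formula to the sequence of (X, Y) vertices; enclosed area = 485.50 mm².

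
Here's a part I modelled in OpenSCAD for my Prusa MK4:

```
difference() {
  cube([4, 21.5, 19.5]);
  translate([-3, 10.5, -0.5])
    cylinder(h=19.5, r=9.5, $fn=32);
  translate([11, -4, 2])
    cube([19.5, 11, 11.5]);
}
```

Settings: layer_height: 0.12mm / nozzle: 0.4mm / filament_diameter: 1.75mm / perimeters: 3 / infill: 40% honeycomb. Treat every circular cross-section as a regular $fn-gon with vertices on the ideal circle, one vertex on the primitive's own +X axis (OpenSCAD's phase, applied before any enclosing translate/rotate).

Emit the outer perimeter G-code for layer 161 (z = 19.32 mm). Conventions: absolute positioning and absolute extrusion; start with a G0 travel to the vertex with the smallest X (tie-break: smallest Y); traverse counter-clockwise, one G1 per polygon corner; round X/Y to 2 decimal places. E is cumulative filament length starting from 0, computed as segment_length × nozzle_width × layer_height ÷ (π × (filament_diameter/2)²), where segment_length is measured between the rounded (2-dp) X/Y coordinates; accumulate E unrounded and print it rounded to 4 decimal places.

G0 X0.00 Y0.00 Z19.32
G1 X4.00 Y0.00 E0.0798
G1 X4.00 Y21.50 E0.5089
G1 X0.00 Y21.50 E0.5887
G1 X0.00 Y0.00 E1.0178

At z = 19.32 mm: the cube is present — its section is the full 4×21.5 rectangle; the cylinder at (-3, 10.5) does not reach this height (z outside [-0.5, 19]); the cube at (11, -4) is absent (z outside [2, 13.5]); Taking the first minus the rest: none of the subtracted shapes is present at this height, so the 4×21.5 cube is unchanged — 1 connected region. The outline is a single polygon with 4 vertices. Extrusion per mm of travel: 0.4 × 0.12 / (π × 0.875²) = 0.019956. Accumulating E over each segment gives final E = 1.0178.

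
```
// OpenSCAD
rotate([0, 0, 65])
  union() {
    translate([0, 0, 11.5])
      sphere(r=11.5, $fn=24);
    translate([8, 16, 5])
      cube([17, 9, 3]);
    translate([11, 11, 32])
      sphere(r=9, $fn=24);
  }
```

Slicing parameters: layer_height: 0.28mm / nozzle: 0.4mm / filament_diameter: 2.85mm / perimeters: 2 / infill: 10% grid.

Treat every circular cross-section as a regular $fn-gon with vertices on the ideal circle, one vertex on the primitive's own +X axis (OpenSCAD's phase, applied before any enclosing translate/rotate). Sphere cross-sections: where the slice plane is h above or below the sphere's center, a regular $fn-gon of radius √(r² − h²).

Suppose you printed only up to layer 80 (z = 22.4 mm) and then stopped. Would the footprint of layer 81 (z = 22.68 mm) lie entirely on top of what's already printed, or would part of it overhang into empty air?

entirely on top

Compare the two slices. At z = 22.4: the r=11.5 sphere slices to a regular 24-gon of circumradius 3.666 (√(r²−h²) with h=10.9 from center) (area = (24/2)·3.666²·sin(360°/24) = 41.74 mm²); the cube at (8, 16) is absent (z outside [5, 8]); the sphere at (11, 11) does not reach this height (|z−center|=9.600 > r=9); Taking the union: only the r=11.5 sphere is present, so the union is just that shape — area = 41.74 mm²; (whole slice rotated 65° about Z — lengths, areas and connectivity unchanged). At z = 22.68: the sphere: section is a regular 24-gon, circumradius = √(r²−h²) = √(11.5²−11.18²) = 2.694 (area = (24/2)·2.694²·sin(360°/24) = 22.54 mm²); the cube at (8, 16) is absent (z outside [5, 8]); the sphere at (11, 11) is not intersected at this z (|z−center|=9.320 > r=9); Combining (union): only the r=11.5 sphere is present, so the union is just that shape — area = 22.54 mm²; (rotated 65° about Z; rotation is an isometry so areas/perimeters/island counts are preserved). Checking containment: the cross-section at z = 22.68 is a subset of the cross-section at z = 22.4.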